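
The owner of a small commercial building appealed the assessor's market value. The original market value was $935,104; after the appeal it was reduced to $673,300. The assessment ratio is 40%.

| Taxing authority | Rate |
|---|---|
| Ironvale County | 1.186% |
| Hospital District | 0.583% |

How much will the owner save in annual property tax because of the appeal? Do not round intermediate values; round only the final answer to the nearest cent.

$1,852.53

Old assessed value = $935,104 × 0.4 = $374,041.6
New assessed value = $673,300 × 0.4 = $269,320
Combined rate = 0.01186 + 0.00583 = 0.01769
Old tax = $374,041.6 × 0.01769 = $6,616.795904
New tax = $269,320 × 0.01769 = $4,764.2708
Reduction = $6,616.795904 − $4,764.2708 = $1,852.525104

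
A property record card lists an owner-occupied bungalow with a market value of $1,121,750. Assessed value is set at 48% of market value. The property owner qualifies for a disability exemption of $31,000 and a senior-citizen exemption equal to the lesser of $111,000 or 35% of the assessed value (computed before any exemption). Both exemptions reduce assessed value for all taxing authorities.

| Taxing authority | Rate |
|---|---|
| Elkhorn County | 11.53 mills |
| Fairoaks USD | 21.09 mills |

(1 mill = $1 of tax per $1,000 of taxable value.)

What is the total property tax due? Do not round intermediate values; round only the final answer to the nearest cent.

Assessed value = $1,121,750 × 0.48 = $538,440
Senior-citizen exemption = min($111,000, 35% × $538,440) = min($111,000, $188,454) = $111,000 (dollar cap binds)
Taxable value = $538,440 − $31,000 − $111,000 = $396,440
Elkhorn County: $396,440 × 0.01153 = $4,570.9532
Fairoaks USD: $396,440 × 0.02109 = $8,360.9196
Total = $12,931.8728

$12,931.87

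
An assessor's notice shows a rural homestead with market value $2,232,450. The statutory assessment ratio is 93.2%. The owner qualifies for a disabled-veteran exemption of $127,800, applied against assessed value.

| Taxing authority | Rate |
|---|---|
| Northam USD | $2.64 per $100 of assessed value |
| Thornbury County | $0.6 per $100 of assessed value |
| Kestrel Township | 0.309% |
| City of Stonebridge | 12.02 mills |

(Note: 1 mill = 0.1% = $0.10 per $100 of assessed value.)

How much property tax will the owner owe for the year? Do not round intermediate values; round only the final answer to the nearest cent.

$92,779.59

Assessed value = $2,232,450 × 0.932 = $2,080,643.4
Taxable value = $2,080,643.4 − $127,800 = $1,952,843.4
Northam USD: $1,952,843.4 × 0.0264 = $51,555.06576
Thornbury County: $1,952,843.4 × 0.006 = $11,717.0604
Kestrel Township: $1,952,843.4 × 0.00309 = $6,034.286106
City of Stonebridge: $1,952,843.4 × 0.01202 = $23,473.177668
Total = $92,779.589934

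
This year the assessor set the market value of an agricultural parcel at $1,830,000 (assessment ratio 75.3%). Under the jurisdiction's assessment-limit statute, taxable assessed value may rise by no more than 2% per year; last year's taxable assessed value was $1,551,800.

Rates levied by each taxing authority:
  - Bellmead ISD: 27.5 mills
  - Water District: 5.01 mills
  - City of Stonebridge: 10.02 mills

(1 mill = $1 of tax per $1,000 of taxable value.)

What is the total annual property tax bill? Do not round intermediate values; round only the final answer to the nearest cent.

$58,605.91

Uncapped assessed value = $1,830,000 × 0.753 = $1,377,990
Cap limit = $1,551,800 × 1.02 = $1,582,836
Taxable assessed value = min($1,377,990, $1,582,836) = $1,377,990 (cap does not bind)
Bellmead ISD: $1,377,990 × 0.0275 = $37,894.725
Water District: $1,377,990 × 0.00501 = $6,903.7299
City of Stonebridge: $1,377,990 × 0.01002 = $13,807.4598
Total = $58,605.9147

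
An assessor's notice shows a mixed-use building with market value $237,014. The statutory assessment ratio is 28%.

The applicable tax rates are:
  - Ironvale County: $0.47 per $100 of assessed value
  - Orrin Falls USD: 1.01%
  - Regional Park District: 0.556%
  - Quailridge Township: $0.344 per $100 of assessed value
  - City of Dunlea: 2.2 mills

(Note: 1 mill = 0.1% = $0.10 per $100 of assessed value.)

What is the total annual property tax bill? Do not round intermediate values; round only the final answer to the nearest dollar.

Assessed value = $237,014 × 0.28 = $66,363.92
Ironvale County: $66,363.92 × 0.0047 = $311.910424
Orrin Falls USD: $66,363.92 × 0.0101 = $670.275592
Regional Park District: $66,363.92 × 0.00556 = $368.9833952
Quailridge Township: $66,363.92 × 0.00344 = $228.2918848
City of Dunlea: $66,363.92 × 0.0022 = $146.000624
Total = $1,725.46192

$1,725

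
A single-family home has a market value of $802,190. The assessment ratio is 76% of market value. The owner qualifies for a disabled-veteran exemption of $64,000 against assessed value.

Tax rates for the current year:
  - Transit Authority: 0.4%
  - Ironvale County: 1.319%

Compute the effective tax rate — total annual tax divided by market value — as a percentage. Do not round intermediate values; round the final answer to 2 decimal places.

1.17%

Assessed value = $802,190 × 0.76 = $609,664.4
Taxable value = $609,664.4 − $64,000 = $545,664.4
Transit Authority: $545,664.4 × 0.004 = $2,182.6576
Ironvale County: $545,664.4 × 0.01319 = $7,197.313436
Total tax = $9,379.971036
Effective rate = $9,379.971036 ÷ $802,190 = 1.17% of market value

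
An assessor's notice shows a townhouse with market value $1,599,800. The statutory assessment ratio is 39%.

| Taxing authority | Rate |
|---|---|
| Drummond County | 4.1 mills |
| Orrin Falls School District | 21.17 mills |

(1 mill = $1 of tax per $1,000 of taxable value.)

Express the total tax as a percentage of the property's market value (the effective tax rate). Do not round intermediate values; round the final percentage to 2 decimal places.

0.99%

Assessed value = $1,599,800 × 0.39 = $623,922
Drummond County: $623,922 × 0.0041 = $2,558.0802
Orrin Falls School District: $623,922 × 0.02117 = $13,208.42874
Total tax = $15,766.50894
Effective rate = $15,766.50894 ÷ $1,599,800 = 0.99% of market value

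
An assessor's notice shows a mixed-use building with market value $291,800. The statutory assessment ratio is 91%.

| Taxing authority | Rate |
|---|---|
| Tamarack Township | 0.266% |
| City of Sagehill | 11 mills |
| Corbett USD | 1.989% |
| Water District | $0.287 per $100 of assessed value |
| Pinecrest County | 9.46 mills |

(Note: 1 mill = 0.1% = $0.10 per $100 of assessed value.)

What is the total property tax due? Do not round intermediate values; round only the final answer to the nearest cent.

Assessed value = $291,800 × 0.91 = $265,538
Tamarack Township: $265,538 × 0.00266 = $706.33108
City of Sagehill: $265,538 × 0.011 = $2,920.918
Corbett USD: $265,538 × 0.01989 = $5,281.55082
Water District: $265,538 × 0.00287 = $762.09406
Pinecrest County: $265,538 × 0.00946 = $2,511.98948
Total = $12,182.88344

$12,182.88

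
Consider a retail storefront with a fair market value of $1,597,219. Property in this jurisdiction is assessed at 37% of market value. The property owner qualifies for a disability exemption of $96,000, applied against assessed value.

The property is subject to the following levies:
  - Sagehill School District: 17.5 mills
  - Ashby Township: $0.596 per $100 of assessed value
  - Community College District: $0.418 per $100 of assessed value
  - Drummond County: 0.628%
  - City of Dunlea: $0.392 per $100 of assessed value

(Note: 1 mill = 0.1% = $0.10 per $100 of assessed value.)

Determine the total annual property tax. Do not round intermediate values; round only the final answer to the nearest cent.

$18,729.70

Assessed value = $1,597,219 × 0.37 = $590,971.03
Taxable value = $590,971.03 − $96,000 = $494,971.03
Sagehill School District: $494,971.03 × 0.0175 = $8,661.993025
Ashby Township: $494,971.03 × 0.00596 = $2,950.0273388
Community College District: $494,971.03 × 0.00418 = $2,068.9789054
Drummond County: $494,971.03 × 0.00628 = $3,108.4180684
City of Dunlea: $494,971.03 × 0.00392 = $1,940.2864376
Total = $18,729.7037752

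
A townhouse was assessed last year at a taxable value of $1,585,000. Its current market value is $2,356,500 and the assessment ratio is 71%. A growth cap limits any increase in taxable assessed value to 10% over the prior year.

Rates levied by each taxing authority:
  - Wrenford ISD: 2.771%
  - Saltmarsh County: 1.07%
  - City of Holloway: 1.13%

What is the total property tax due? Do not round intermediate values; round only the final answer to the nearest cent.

Uncapped assessed value = $2,356,500 × 0.71 = $1,673,115
Cap limit = $1,585,000 × 1.1 = $1,743,500
Taxable assessed value = min($1,673,115, $1,743,500) = $1,673,115 (cap does not bind)
Wrenford ISD: $1,673,115 × 0.02771 = $46,362.01665
Saltmarsh County: $1,673,115 × 0.0107 = $17,902.3305
City of Holloway: $1,673,115 × 0.0113 = $18,906.1995
Total = $83,170.54665

$83,170.55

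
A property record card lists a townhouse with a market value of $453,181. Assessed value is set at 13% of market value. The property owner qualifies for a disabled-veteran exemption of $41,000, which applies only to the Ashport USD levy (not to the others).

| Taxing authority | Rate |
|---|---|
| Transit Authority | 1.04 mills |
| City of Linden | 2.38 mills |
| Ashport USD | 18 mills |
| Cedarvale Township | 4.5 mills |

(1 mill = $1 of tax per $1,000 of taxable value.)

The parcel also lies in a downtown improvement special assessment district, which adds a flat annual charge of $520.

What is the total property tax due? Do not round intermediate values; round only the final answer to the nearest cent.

$1,309.04

Assessed value = $453,181 × 0.13 = $58,913.53
Transit Authority: $58,913.53 × 0.00104 = $61.2700712
City of Linden: $58,913.53 × 0.00238 = $140.2142014
Ashport USD: ($58,913.53 − $41,000) × 0.018 = $17,913.53 × 0.018 = $322.44354
Cedarvale Township: $58,913.53 × 0.0045 = $265.110885
Levies subtotal = $789.0386976
Total = $789.0386976 + $520 = $1,309.0386976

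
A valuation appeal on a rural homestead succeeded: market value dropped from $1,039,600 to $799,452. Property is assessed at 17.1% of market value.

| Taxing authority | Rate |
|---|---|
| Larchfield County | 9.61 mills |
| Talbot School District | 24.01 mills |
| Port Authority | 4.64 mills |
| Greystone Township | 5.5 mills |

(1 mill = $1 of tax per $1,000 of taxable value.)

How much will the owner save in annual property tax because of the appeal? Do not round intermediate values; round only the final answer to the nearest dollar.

Old assessed value = $1,039,600 × 0.171 = $177,771.6
New assessed value = $799,452 × 0.171 = $136,706.292
Combined rate = 0.00961 + 0.02401 + 0.00464 + 0.0055 = 0.04376
Old tax = $177,771.6 × 0.04376 = $7,779.285216
New tax = $136,706.292 × 0.04376 = $5,982.26733792
Reduction = $7,779.285216 − $5,982.26733792 = $1,797.01787808

$1,797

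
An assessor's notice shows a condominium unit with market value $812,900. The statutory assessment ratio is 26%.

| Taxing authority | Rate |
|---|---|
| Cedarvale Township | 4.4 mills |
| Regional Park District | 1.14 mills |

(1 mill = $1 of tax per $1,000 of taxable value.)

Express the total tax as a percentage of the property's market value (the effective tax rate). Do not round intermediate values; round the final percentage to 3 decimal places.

Assessed value = $812,900 × 0.26 = $211,354
Cedarvale Township: $211,354 × 0.0044 = $929.9576
Regional Park District: $211,354 × 0.00114 = $240.94356
Total tax = $1,170.90116
Effective rate = $1,170.90116 ÷ $812,900 = 0.144% of market value

0.144%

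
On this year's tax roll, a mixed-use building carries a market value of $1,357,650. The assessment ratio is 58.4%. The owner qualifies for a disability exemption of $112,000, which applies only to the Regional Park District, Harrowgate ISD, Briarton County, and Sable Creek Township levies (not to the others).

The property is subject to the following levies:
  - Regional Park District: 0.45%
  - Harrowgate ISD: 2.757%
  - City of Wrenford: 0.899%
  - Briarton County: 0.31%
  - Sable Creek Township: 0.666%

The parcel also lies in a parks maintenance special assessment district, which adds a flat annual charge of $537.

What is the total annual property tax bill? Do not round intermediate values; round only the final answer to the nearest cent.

$36,145.57

Assessed value = $1,357,650 × 0.584 = $792,867.6
Regional Park District: ($792,867.6 − $112,000) × 0.0045 = $680,867.6 × 0.0045 = $3,063.9042
Harrowgate ISD: ($792,867.6 − $112,000) × 0.02757 = $680,867.6 × 0.02757 = $18,771.519732
City of Wrenford: $792,867.6 × 0.00899 = $7,127.879724
Briarton County: ($792,867.6 − $112,000) × 0.0031 = $680,867.6 × 0.0031 = $2,110.68956
Sable Creek Township: ($792,867.6 − $112,000) × 0.00666 = $680,867.6 × 0.00666 = $4,534.578216
Levies subtotal = $35,608.571432
Total = $35,608.571432 + $537 = $36,145.571432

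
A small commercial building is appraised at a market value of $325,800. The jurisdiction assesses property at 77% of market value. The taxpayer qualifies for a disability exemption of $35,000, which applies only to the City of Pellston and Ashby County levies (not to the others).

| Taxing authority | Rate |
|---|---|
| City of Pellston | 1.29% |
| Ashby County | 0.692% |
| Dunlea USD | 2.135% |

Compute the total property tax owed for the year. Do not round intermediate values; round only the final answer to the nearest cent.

Assessed value = $325,800 × 0.77 = $250,866
City of Pellston: ($250,866 − $35,000) × 0.0129 = $215,866 × 0.0129 = $2,784.6714
Ashby County: ($250,866 − $35,000) × 0.00692 = $215,866 × 0.00692 = $1,493.79272
Dunlea USD: $250,866 × 0.02135 = $5,355.9891
Total = $9,634.45322

$9,634.45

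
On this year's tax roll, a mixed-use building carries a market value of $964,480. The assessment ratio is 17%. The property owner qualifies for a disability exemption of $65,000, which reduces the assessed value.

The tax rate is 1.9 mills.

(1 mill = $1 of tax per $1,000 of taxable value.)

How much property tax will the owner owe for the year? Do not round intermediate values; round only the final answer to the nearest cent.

Assessed value = $964,480 × 0.17 = $163,961.6
Taxable value = $163,961.6 − $65,000 = $98,961.6
Tax = $98,961.6 × 0.0019 = $188.02704

$188.03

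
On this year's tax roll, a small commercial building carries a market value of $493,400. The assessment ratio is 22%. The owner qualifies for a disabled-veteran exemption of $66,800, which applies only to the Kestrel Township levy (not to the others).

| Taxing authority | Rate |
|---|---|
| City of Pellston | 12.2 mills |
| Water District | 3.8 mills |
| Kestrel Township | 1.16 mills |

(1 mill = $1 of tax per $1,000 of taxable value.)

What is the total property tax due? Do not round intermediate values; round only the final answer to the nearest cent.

$1,785.20

Assessed value = $493,400 × 0.22 = $108,548
City of Pellston: $108,548 × 0.0122 = $1,324.2856
Water District: $108,548 × 0.0038 = $412.4824
Kestrel Township: ($108,548 − $66,800) × 0.00116 = $41,748 × 0.00116 = $48.42768
Total = $1,785.19568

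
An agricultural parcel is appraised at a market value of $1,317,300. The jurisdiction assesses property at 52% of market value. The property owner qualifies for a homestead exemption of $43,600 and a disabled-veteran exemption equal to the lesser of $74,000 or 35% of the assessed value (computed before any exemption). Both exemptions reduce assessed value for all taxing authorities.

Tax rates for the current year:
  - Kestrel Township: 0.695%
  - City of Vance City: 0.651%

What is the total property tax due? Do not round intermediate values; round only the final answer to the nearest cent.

$7,637.15

Assessed value = $1,317,300 × 0.52 = $684,996
Disabled-veteran exemption = min($74,000, 35% × $684,996) = min($74,000, $239,748.6) = $74,000 (dollar cap binds)
Taxable value = $684,996 − $43,600 − $74,000 = $567,396
Kestrel Township: $567,396 × 0.00695 = $3,943.4022
City of Vance City: $567,396 × 0.00651 = $3,693.74796
Total = $7,637.15016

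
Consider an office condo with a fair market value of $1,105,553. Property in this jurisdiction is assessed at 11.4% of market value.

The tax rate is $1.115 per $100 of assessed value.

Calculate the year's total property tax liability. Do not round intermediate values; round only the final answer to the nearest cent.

Assessed value = $1,105,553 × 0.114 = $126,033.042
Tax = $126,033.042 × 0.01115 = $1,405.2684183

$1,405.27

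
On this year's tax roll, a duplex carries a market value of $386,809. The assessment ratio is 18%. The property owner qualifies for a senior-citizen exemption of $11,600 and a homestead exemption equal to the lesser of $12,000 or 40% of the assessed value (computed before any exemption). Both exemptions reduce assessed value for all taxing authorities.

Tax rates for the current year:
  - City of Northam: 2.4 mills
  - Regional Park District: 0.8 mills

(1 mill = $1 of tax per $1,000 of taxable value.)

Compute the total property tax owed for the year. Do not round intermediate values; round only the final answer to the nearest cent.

Assessed value = $386,809 × 0.18 = $69,625.62
Homestead exemption = min($12,000, 40% × $69,625.62) = min($12,000, $27,850.248) = $12,000 (dollar cap binds)
Taxable value = $69,625.62 − $11,600 − $12,000 = $46,025.62
City of Northam: $46,025.62 × 0.0024 = $110.461488
Regional Park District: $46,025.62 × 0.0008 = $36.820496
Total = $147.281984

$147.28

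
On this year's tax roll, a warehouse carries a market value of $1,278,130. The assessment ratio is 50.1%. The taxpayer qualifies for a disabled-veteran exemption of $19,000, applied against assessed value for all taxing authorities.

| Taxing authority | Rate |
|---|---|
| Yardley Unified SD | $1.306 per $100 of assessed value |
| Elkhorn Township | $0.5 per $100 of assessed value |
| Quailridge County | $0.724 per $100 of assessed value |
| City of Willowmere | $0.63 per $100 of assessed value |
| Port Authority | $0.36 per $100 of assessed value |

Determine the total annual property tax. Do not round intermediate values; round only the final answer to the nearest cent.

Assessed value = $1,278,130 × 0.501 = $640,343.13
Taxable value = $640,343.13 − $19,000 = $621,343.13
Yardley Unified SD: $621,343.13 × 0.01306 = $8,114.7412778
Elkhorn Township: $621,343.13 × 0.005 = $3,106.71565
Quailridge County: $621,343.13 × 0.00724 = $4,498.5242612
City of Willowmere: $621,343.13 × 0.0063 = $3,914.461719
Port Authority: $621,343.13 × 0.0036 = $2,236.835268
Total = $8,114.7412778 + $3,106.71565 + $4,498.5242612 + $3,914.461719 + $2,236.835268 = $21,871.278176

$21,871.28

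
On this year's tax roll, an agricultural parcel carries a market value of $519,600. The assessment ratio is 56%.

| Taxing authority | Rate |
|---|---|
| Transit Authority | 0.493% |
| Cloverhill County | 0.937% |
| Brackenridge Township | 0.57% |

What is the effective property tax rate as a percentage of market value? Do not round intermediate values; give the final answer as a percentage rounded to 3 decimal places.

Assessed value = $519,600 × 0.56 = $290,976
Transit Authority: $290,976 × 0.00493 = $1,434.51168
Cloverhill County: $290,976 × 0.00937 = $2,726.44512
Brackenridge Township: $290,976 × 0.0057 = $1,658.5632
Total tax = $5,819.52
Effective rate = $5,819.52 ÷ $519,600 = 1.120% of market value

1.120%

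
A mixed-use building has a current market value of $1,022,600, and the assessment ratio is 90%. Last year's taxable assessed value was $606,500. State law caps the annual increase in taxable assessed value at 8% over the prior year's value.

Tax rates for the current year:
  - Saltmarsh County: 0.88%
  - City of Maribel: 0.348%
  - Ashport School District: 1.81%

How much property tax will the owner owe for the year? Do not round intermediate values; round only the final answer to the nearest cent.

Uncapped assessed value = $1,022,600 × 0.9 = $920,340
Cap limit = $606,500 × 1.08 = $655,020
Taxable assessed value = min($920,340, $655,020) = $655,020 (cap binds)
Saltmarsh County: $655,020 × 0.0088 = $5,764.176
City of Maribel: $655,020 × 0.00348 = $2,279.4696
Ashport School District: $655,020 × 0.0181 = $11,855.862
Total = $19,899.5076

$19,899.51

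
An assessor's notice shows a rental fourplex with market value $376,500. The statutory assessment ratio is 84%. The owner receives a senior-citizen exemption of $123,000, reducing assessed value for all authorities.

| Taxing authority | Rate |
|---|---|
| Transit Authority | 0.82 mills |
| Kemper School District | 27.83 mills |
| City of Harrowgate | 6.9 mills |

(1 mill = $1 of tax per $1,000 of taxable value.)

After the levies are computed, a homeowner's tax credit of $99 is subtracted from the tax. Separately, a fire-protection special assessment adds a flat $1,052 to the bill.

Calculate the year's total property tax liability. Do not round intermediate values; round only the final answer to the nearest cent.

$7,823.39

Assessed value = $376,500 × 0.84 = $316,260
Taxable value = $316,260 − $123,000 = $193,260
Transit Authority: $193,260 × 0.00082 = $158.4732
Kemper School District: $193,260 × 0.02783 = $5,378.4258
City of Harrowgate: $193,260 × 0.0069 = $1,333.494
Levies subtotal = $6,870.393
After credit = $6,870.393 − $99 = $6,771.393
Total = $6,771.393 + $1,052 = $7,823.393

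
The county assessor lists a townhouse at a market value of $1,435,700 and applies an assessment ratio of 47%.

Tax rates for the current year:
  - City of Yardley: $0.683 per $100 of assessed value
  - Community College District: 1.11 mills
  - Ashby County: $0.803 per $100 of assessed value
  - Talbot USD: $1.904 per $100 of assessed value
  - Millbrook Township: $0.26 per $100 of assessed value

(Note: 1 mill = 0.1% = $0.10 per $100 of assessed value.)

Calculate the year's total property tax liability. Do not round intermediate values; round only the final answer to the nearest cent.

Assessed value = $1,435,700 × 0.47 = $674,779
City of Yardley: $674,779 × 0.00683 = $4,608.74057
Community College District: $674,779 × 0.00111 = $749.00469
Ashby County: $674,779 × 0.00803 = $5,418.47537
Talbot USD: $674,779 × 0.01904 = $12,847.79216
Millbrook Township: $674,779 × 0.0026 = $1,754.4254
Total = $25,378.43819

$25,378.44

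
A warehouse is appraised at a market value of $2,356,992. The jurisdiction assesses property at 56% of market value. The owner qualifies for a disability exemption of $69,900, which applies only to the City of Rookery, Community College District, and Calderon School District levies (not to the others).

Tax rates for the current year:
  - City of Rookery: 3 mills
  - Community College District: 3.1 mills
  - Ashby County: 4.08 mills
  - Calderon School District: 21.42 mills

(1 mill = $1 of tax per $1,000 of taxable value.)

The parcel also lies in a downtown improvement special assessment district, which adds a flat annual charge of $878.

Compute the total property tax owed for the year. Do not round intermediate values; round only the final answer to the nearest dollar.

Assessed value = $2,356,992 × 0.56 = $1,319,915.52
City of Rookery: ($1,319,915.52 − $69,900) × 0.003 = $1,250,015.52 × 0.003 = $3,750.04656
Community College District: ($1,319,915.52 − $69,900) × 0.0031 = $1,250,015.52 × 0.0031 = $3,875.048112
Ashby County: $1,319,915.52 × 0.00408 = $5,385.2553216
Calderon School District: ($1,319,915.52 − $69,900) × 0.02142 = $1,250,015.52 × 0.02142 = $26,775.3324384
Levies subtotal = $39,785.682432
Total = $39,785.682432 + $878 = $40,663.682432

$40,664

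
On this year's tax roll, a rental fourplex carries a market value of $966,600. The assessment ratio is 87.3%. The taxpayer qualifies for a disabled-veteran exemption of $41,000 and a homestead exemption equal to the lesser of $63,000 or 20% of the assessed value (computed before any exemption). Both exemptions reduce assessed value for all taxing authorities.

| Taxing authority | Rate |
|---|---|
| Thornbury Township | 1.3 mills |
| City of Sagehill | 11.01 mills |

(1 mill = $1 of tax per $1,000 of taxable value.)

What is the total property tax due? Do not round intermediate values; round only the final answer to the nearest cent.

Assessed value = $966,600 × 0.873 = $843,841.8
Homestead exemption = min($63,000, 20% × $843,841.8) = min($63,000, $168,768.36) = $63,000 (dollar cap binds)
Taxable value = $843,841.8 − $41,000 − $63,000 = $739,841.8
Thornbury Township: $739,841.8 × 0.0013 = $961.79434
City of Sagehill: $739,841.8 × 0.01101 = $8,145.658218
Total = $9,107.452558

$9,107.45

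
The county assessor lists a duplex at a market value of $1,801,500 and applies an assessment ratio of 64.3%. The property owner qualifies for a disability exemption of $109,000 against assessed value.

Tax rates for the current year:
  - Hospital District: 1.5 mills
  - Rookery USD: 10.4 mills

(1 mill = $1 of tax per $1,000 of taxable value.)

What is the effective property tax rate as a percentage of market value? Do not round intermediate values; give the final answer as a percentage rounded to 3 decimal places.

Assessed value = $1,801,500 × 0.643 = $1,158,364.5
Taxable value = $1,158,364.5 − $109,000 = $1,049,364.5
Hospital District: $1,049,364.5 × 0.0015 = $1,574.04675
Rookery USD: $1,049,364.5 × 0.0104 = $10,913.3908
Total tax = $12,487.43755
Effective rate = $12,487.43755 ÷ $1,801,500 = 0.693% of market value

0.693%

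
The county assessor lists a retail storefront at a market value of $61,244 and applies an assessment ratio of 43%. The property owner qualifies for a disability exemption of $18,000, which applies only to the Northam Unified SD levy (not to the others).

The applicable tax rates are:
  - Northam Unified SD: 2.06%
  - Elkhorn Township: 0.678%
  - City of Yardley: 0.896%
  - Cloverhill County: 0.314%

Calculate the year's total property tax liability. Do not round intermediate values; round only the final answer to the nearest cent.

Assessed value = $61,244 × 0.43 = $26,334.92
Northam Unified SD: ($26,334.92 − $18,000) × 0.0206 = $8,334.92 × 0.0206 = $171.699352
Elkhorn Township: $26,334.92 × 0.00678 = $178.5507576
City of Yardley: $26,334.92 × 0.00896 = $235.9608832
Cloverhill County: $26,334.92 × 0.00314 = $82.6916488
Total = $668.9026416

$668.90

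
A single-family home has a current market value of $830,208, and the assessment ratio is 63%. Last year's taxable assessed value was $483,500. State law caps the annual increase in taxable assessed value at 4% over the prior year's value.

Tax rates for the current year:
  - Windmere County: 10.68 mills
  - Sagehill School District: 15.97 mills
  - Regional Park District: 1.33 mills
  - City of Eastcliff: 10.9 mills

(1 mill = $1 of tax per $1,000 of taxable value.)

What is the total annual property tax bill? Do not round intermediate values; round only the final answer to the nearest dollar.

Uncapped assessed value = $830,208 × 0.63 = $523,031.04
Cap limit = $483,500 × 1.04 = $502,840
Taxable assessed value = min($523,031.04, $502,840) = $502,840 (cap binds)
Windmere County: $502,840 × 0.01068 = $5,370.3312
Sagehill School District: $502,840 × 0.01597 = $8,030.3548
Regional Park District: $502,840 × 0.00133 = $668.7772
City of Eastcliff: $502,840 × 0.0109 = $5,480.956
Total = $19,550.4192

$19,550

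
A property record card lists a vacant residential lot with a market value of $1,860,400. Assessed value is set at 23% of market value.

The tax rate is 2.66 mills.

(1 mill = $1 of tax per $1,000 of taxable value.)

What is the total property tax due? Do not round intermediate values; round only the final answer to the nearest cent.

Assessed value = $1,860,400 × 0.23 = $427,892
Tax = $427,892 × 0.00266 = $1,138.19272

$1,138.19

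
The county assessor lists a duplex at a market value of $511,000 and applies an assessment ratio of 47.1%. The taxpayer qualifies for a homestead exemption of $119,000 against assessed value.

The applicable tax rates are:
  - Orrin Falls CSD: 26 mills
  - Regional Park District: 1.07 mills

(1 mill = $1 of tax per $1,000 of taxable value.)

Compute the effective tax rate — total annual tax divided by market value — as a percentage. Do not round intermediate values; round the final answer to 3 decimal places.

0.645%

Assessed value = $511,000 × 0.471 = $240,681
Taxable value = $240,681 − $119,000 = $121,681
Orrin Falls CSD: $121,681 × 0.026 = $3,163.706
Regional Park District: $121,681 × 0.00107 = $130.19867
Total tax = $3,293.90467
Effective rate = $3,293.90467 ÷ $511,000 = 0.645% of market value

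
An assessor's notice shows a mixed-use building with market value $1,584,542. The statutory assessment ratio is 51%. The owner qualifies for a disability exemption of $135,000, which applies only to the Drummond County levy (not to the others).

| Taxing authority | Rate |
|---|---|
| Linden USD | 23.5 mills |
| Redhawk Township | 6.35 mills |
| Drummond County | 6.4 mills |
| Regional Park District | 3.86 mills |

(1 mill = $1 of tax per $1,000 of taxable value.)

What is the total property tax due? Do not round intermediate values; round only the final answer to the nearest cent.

$31,549.55

Assessed value = $1,584,542 × 0.51 = $808,116.42
Linden USD: $808,116.42 × 0.0235 = $18,990.73587
Redhawk Township: $808,116.42 × 0.00635 = $5,131.539267
Drummond County: ($808,116.42 − $135,000) × 0.0064 = $673,116.42 × 0.0064 = $4,307.945088
Regional Park District: $808,116.42 × 0.00386 = $3,119.3293812
Total = $31,549.5496062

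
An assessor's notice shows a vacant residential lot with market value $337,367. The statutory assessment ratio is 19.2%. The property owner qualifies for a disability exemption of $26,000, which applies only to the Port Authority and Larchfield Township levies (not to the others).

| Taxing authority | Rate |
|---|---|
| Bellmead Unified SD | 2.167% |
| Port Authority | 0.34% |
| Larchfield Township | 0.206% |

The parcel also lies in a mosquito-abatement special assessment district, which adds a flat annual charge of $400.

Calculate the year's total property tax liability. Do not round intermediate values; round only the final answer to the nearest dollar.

$2,015

Assessed value = $337,367 × 0.192 = $64,774.464
Bellmead Unified SD: $64,774.464 × 0.02167 = $1,403.66263488
Port Authority: ($64,774.464 − $26,000) × 0.0034 = $38,774.464 × 0.0034 = $131.8331776
Larchfield Township: ($64,774.464 − $26,000) × 0.00206 = $38,774.464 × 0.00206 = $79.87539584
Levies subtotal = $1,615.37120832
Total = $1,615.37120832 + $400 = $2,015.37120832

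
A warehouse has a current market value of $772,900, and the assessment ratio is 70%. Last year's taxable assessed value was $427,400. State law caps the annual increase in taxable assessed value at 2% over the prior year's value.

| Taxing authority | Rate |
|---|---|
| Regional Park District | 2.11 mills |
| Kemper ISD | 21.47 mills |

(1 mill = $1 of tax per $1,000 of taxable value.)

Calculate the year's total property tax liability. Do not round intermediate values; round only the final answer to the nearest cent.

Uncapped assessed value = $772,900 × 0.7 = $541,030
Cap limit = $427,400 × 1.02 = $435,948
Taxable assessed value = min($541,030, $435,948) = $435,948 (cap binds)
Regional Park District: $435,948 × 0.00211 = $919.85028
Kemper ISD: $435,948 × 0.02147 = $9,359.80356
Total = $10,279.65384

$10,279.65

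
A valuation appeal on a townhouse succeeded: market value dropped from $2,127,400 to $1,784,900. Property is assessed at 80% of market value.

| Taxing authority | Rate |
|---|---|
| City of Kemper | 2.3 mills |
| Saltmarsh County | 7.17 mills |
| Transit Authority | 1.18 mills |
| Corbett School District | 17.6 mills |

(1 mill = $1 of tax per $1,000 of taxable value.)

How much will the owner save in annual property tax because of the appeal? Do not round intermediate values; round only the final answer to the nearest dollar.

Old assessed value = $2,127,400 × 0.8 = $1,701,920
New assessed value = $1,784,900 × 0.8 = $1,427,920
Combined rate = 0.0023 + 0.00717 + 0.00118 + 0.0176 = 0.02825
Old tax = $1,701,920 × 0.02825 = $48,079.24
New tax = $1,427,920 × 0.02825 = $40,338.74
Reduction = $48,079.24 − $40,338.74 = $7,740.5

$7,741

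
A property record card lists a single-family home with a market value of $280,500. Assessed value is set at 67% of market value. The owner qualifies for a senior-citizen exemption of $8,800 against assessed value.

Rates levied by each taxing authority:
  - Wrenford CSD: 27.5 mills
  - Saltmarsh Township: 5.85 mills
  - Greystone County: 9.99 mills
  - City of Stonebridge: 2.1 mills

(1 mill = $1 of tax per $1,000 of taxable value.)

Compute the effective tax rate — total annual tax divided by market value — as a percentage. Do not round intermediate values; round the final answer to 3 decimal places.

2.902%

Assessed value = $280,500 × 0.67 = $187,935
Taxable value = $187,935 − $8,800 = $179,135
Wrenford CSD: $179,135 × 0.0275 = $4,926.2125
Saltmarsh Township: $179,135 × 0.00585 = $1,047.93975
Greystone County: $179,135 × 0.00999 = $1,789.55865
City of Stonebridge: $179,135 × 0.0021 = $376.1835
Total tax = $8,139.8944
Effective rate = $8,139.8944 ÷ $280,500 = 2.902% of market value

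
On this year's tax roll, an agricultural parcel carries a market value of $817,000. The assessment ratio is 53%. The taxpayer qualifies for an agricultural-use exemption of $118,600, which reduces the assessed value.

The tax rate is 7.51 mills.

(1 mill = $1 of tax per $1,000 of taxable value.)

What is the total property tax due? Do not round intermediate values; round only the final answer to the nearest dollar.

$2,361

Assessed value = $817,000 × 0.53 = $433,010
Taxable value = $433,010 − $118,600 = $314,410
Tax = $314,410 × 0.00751 = $2,361.2191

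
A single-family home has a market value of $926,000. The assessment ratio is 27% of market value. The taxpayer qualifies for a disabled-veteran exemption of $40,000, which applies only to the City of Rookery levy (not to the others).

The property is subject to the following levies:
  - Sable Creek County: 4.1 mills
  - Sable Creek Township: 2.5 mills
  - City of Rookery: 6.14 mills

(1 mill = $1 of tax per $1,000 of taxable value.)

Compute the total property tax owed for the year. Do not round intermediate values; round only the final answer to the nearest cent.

Assessed value = $926,000 × 0.27 = $250,020
Sable Creek County: $250,020 × 0.0041 = $1,025.082
Sable Creek Township: $250,020 × 0.0025 = $625.05
City of Rookery: ($250,020 − $40,000) × 0.00614 = $210,020 × 0.00614 = $1,289.5228
Total = $2,939.6548

$2,939.65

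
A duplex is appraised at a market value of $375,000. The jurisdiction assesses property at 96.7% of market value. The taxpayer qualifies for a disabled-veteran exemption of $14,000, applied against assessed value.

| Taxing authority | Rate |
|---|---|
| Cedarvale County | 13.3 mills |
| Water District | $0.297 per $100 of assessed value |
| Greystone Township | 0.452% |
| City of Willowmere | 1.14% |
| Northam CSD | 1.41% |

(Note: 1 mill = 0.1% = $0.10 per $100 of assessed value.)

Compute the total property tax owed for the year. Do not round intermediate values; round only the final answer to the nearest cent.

$16,137.85

Assessed value = $375,000 × 0.967 = $362,625
Taxable value = $362,625 − $14,000 = $348,625
Cedarvale County: $348,625 × 0.0133 = $4,636.7125
Water District: $348,625 × 0.00297 = $1,035.41625
Greystone Township: $348,625 × 0.00452 = $1,575.785
City of Willowmere: $348,625 × 0.0114 = $3,974.325
Northam CSD: $348,625 × 0.0141 = $4,915.6125
Total = $16,137.85125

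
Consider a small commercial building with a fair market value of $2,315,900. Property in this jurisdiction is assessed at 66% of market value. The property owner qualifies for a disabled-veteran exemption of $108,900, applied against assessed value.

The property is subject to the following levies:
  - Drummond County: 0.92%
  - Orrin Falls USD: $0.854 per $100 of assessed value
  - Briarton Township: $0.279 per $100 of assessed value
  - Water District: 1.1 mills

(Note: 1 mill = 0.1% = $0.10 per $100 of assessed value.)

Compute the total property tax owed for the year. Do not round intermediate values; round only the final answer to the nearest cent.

$30,705.82

Assessed value = $2,315,900 × 0.66 = $1,528,494
Taxable value = $1,528,494 − $108,900 = $1,419,594
Drummond County: $1,419,594 × 0.0092 = $13,060.2648
Orrin Falls USD: $1,419,594 × 0.00854 = $12,123.33276
Briarton Township: $1,419,594 × 0.00279 = $3,960.66726
Water District: $1,419,594 × 0.0011 = $1,561.5534
Total = $30,705.81822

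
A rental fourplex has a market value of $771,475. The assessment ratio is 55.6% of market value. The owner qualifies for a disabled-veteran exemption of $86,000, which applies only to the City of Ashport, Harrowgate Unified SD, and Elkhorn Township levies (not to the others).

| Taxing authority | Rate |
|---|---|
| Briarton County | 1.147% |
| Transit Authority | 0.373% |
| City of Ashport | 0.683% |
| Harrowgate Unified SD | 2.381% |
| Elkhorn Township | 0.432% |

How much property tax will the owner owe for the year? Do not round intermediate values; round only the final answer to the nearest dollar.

$18,509

Assessed value = $771,475 × 0.556 = $428,940.1
Briarton County: $428,940.1 × 0.01147 = $4,919.942947
Transit Authority: $428,940.1 × 0.00373 = $1,599.946573
City of Ashport: ($428,940.1 − $86,000) × 0.00683 = $342,940.1 × 0.00683 = $2,342.280883
Harrowgate Unified SD: ($428,940.1 − $86,000) × 0.02381 = $342,940.1 × 0.02381 = $8,165.403781
Elkhorn Township: ($428,940.1 − $86,000) × 0.00432 = $342,940.1 × 0.00432 = $1,481.501232
Total = $18,509.075416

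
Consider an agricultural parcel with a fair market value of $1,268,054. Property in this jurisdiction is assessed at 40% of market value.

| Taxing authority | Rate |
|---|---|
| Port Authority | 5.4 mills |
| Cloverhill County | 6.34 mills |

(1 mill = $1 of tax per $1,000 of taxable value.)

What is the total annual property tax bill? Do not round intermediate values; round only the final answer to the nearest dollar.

Assessed value = $1,268,054 × 0.4 = $507,221.6
Port Authority: $507,221.6 × 0.0054 = $2,738.99664
Cloverhill County: $507,221.6 × 0.00634 = $3,215.784944
Total = $2,738.99664 + $3,215.784944 = $5,954.781584

$5,955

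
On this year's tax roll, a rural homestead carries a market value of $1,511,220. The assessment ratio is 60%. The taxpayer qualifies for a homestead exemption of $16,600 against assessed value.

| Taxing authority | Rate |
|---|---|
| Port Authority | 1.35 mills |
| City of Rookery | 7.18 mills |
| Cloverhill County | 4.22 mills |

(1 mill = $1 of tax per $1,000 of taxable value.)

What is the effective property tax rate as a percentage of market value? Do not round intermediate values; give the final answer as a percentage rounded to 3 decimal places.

Assessed value = $1,511,220 × 0.6 = $906,732
Taxable value = $906,732 − $16,600 = $890,132
Port Authority: $890,132 × 0.00135 = $1,201.6782
City of Rookery: $890,132 × 0.00718 = $6,391.14776
Cloverhill County: $890,132 × 0.00422 = $3,756.35704
Total tax = $11,349.183
Effective rate = $11,349.183 ÷ $1,511,220 = 0.751% of market value

0.751%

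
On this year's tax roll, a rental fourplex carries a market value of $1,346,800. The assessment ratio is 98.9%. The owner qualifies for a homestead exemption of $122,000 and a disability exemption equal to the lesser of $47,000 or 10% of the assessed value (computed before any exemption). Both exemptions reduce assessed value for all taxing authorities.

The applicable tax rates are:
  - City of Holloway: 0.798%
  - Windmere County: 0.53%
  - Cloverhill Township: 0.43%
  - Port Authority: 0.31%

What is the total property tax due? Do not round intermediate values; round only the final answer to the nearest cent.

Assessed value = $1,346,800 × 0.989 = $1,331,985.2
Disability exemption = min($47,000, 10% × $1,331,985.2) = min($47,000, $133,198.52) = $47,000 (dollar cap binds)
Taxable value = $1,331,985.2 − $122,000 − $47,000 = $1,162,985.2
City of Holloway: $1,162,985.2 × 0.00798 = $9,280.621896
Windmere County: $1,162,985.2 × 0.0053 = $6,163.82156
Cloverhill Township: $1,162,985.2 × 0.0043 = $5,000.83636
Port Authority: $1,162,985.2 × 0.0031 = $3,605.25412
Total = $24,050.533936

$24,050.53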